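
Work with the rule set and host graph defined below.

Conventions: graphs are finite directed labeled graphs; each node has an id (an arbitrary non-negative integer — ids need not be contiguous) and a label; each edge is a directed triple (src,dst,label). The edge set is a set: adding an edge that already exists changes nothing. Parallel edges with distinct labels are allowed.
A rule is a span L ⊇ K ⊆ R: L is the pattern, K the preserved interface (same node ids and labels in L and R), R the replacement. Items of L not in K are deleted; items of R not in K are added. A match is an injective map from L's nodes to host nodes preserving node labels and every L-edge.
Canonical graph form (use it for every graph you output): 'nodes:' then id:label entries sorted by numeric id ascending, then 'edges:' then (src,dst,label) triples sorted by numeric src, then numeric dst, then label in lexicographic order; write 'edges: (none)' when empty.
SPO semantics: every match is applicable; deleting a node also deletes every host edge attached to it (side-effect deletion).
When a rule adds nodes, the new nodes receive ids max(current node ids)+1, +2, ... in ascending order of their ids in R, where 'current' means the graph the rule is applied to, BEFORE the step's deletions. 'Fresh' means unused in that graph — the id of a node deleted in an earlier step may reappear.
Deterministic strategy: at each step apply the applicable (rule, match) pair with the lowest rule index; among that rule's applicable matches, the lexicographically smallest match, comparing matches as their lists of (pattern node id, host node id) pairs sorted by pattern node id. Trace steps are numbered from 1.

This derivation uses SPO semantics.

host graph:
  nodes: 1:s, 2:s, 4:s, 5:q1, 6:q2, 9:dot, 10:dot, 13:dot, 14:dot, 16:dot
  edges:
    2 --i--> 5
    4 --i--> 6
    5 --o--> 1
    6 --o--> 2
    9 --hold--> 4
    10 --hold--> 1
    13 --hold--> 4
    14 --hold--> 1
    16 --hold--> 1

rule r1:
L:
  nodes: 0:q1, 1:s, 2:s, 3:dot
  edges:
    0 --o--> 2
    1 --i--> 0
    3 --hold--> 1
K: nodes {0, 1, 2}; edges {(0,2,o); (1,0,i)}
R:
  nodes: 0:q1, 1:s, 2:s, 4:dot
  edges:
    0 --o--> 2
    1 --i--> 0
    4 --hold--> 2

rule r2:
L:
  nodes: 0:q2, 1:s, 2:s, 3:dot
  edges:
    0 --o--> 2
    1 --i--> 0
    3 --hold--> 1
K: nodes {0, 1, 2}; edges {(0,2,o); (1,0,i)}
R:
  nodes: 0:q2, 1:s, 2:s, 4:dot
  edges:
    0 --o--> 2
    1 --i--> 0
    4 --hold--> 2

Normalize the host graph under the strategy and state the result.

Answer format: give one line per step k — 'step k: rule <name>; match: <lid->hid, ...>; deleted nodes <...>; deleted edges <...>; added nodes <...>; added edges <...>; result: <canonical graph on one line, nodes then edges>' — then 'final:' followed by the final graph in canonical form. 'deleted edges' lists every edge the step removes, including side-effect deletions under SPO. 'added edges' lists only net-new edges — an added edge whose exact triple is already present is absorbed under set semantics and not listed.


step 1: rule r2; match: 0->6, 1->4, 2->2, 3->9; deleted nodes 9; deleted edges (9,4,hold); added nodes 17; added edges (17,2,hold); result: nodes: 1:s, 2:s, 4:s, 5:q1, 6:q2, 10:dot, 13:dot, 14:dot, 16:dot, 17:dot edges: (2,5,i); (4,6,i); (5,1,o); (6,2,o); (10,1,hold); (13,4,hold); (14,1,hold); (16,1,hold); (17,2,hold)
step 2: rule r1; match: 0->5, 1->2, 2->1, 3->17; deleted nodes 17; deleted edges (17,2,hold); added nodes 18; added edges (18,1,hold); result: nodes: 1:s, 2:s, 4:s, 5:q1, 6:q2, 10:dot, 13:dot, 14:dot, 16:dot, 18:dot edges: (2,5,i); (4,6,i); (5,1,o); (6,2,o); (10,1,hold); (13,4,hold); (14,1,hold); (16,1,hold); (18,1,hold)
step 3: rule r2; match: 0->6, 1->4, 2->2, 3->13; deleted nodes 13; deleted edges (13,4,hold); added nodes 19; added edges (19,2,hold); result: nodes: 1:s, 2:s, 4:s, 5:q1, 6:q2, 10:dot, 14:dot, 16:dot, 18:dot, 19:dot edges: (2,5,i); (4,6,i); (5,1,o); (6,2,o); (10,1,hold); (14,1,hold); (16,1,hold); (18,1,hold); (19,2,hold)
step 4: rule r1; match: 0->5, 1->2, 2->1, 3->19; deleted nodes 19; deleted edges (19,2,hold); added nodes 20; added edges (20,1,hold); result: nodes: 1:s, 2:s, 4:s, 5:q1, 6:q2, 10:dot, 14:dot, 16:dot, 18:dot, 20:dot edges: (2,5,i); (4,6,i); (5,1,o); (6,2,o); (10,1,hold); (14,1,hold); (16,1,hold); (18,1,hold); (20,1,hold)
final:
nodes: 1:s, 2:s, 4:s, 5:q1, 6:q2, 10:dot, 14:dot, 16:dot, 18:dot, 20:dot
edges: (2,5,i); (4,6,i); (5,1,o); (6,2,o); (10,1,hold); (14,1,hold); (16,1,hold); (18,1,hold); (20,1,hold)


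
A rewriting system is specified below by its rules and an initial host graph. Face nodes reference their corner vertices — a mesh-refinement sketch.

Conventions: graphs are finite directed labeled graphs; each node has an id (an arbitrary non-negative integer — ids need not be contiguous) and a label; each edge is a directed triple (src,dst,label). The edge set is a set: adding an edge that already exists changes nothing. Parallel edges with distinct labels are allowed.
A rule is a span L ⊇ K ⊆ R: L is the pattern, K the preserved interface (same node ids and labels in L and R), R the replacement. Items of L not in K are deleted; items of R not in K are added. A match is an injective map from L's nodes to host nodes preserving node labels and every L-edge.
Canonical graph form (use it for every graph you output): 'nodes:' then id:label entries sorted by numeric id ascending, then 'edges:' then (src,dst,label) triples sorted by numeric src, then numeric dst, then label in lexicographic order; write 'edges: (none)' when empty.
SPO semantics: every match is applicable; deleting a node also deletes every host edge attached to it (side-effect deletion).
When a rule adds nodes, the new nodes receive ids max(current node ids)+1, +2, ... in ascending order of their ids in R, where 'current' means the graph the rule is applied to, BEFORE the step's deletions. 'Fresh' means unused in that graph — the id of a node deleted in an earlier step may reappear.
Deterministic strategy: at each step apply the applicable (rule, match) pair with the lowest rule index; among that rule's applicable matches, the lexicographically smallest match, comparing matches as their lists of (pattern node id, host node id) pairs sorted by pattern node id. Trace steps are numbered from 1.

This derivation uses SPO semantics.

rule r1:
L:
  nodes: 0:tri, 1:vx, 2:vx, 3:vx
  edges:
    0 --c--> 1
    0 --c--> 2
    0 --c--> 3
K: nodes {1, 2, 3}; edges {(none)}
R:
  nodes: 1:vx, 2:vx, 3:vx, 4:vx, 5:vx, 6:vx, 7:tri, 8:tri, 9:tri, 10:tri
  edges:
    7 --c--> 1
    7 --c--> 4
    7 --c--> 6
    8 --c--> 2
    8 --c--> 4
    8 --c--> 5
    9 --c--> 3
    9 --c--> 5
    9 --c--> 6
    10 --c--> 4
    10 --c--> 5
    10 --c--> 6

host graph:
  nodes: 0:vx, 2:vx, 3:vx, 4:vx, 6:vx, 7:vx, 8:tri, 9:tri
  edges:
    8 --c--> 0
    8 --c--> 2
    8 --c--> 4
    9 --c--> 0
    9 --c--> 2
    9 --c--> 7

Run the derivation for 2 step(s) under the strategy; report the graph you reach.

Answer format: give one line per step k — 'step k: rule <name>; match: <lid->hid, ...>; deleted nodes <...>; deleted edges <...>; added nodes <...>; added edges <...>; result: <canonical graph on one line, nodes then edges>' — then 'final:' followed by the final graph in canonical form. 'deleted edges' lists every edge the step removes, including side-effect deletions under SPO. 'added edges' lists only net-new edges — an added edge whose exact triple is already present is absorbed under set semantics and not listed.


step 1: rule r1; match: 0->8, 1->0, 2->2, 3->4; deleted nodes 8; deleted edges (8,0,c); (8,2,c); (8,4,c); added nodes 10, 11, 12, 13, 14, 15, 16; added edges (13,0,c); (13,10,c); (13,12,c); (14,2,c); (14,10,c); (14,11,c); (15,4,c); (15,11,c); (15,12,c); (16,10,c); (16,11,c); (16,12,c); result: nodes: 0:vx, 2:vx, 3:vx, 4:vx, 6:vx, 7:vx, 9:tri, 10:vx, 11:vx, 12:vx, 13:tri, 14:tri, 15:tri, 16:tri edges: (9,0,c); (9,2,c); (9,7,c); (13,0,c); (13,10,c); (13,12,c); (14,2,c); (14,10,c); (14,11,c); (15,4,c); (15,11,c); (15,12,c); (16,10,c); (16,11,c); (16,12,c)
step 2: rule r1; match: 0->9, 1->0, 2->2, 3->7; deleted nodes 9; deleted edges (9,0,c); (9,2,c); (9,7,c); added nodes 17, 18, 19, 20, 21, 22, 23; added edges (20,0,c); (20,17,c); (20,19,c); (21,2,c); (21,17,c); (21,18,c); (22,7,c); (22,18,c); (22,19,c); (23,17,c); (23,18,c); (23,19,c); result: nodes: 0:vx, 2:vx, 3:vx, 4:vx, 6:vx, 7:vx, 10:vx, 11:vx, 12:vx, 13:tri, 14:tri, 15:tri, 16:tri, 17:vx, 18:vx, 19:vx, 20:tri, 21:tri, 22:tri, 23:tri edges: (13,0,c); (13,10,c); (13,12,c); (14,2,c); (14,10,c); (14,11,c); (15,4,c); (15,11,c); (15,12,c); (16,10,c); (16,11,c); (16,12,c); (20,0,c); (20,17,c); (20,19,c); (21,2,c); (21,17,c); (21,18,c); (22,7,c); (22,18,c); (22,19,c); (23,17,c); (23,18,c); (23,19,c)
final:
nodes: 0:vx, 2:vx, 3:vx, 4:vx, 6:vx, 7:vx, 10:vx, 11:vx, 12:vx, 13:tri, 14:tri, 15:tri, 16:tri, 17:vx, 18:vx, 19:vx, 20:tri, 21:tri, 22:tri, 23:tri
edges: (13,0,c); (13,10,c); (13,12,c); (14,2,c); (14,10,c); (14,11,c); (15,4,c); (15,11,c); (15,12,c); (16,10,c); (16,11,c); (16,12,c); (20,0,c); (20,17,c); (20,19,c); (21,2,c); (21,17,c); (21,18,c); (22,7,c); (22,18,c); (22,19,c); (23,17,c); (23,18,c); (23,19,c)


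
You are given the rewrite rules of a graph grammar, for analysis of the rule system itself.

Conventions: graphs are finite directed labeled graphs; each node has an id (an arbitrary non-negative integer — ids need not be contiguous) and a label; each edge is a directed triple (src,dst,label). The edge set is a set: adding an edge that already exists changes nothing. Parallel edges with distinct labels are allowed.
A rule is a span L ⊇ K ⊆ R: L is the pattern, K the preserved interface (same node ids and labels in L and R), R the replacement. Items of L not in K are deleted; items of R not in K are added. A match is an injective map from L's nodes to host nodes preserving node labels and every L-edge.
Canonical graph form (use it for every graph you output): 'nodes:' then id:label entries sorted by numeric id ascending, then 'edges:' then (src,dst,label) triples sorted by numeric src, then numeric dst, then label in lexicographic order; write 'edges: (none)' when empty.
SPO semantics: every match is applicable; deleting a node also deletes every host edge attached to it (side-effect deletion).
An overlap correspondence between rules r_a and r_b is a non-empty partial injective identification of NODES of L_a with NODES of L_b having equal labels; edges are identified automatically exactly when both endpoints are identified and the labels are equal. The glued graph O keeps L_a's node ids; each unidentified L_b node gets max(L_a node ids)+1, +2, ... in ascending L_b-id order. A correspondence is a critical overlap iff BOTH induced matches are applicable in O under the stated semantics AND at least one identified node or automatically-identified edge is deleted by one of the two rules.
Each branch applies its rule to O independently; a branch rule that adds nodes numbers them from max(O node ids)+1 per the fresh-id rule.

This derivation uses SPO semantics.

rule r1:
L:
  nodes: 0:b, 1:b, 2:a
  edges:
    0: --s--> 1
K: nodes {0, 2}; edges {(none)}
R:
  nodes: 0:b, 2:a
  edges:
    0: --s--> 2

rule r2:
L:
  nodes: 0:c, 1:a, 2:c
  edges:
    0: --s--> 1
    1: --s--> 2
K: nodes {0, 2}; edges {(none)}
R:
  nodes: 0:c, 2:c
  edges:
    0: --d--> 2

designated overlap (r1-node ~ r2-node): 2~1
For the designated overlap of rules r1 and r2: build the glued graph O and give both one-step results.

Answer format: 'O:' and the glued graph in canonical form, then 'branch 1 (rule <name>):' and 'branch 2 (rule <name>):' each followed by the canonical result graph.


O:
nodes: 0:b, 1:b, 2:a, 3:c, 4:c
edges: (0,1,s); (2,4,s); (3,2,s)
branch 1 (rule r1):
nodes: 0:b, 2:a, 3:c, 4:c
edges: (0,2,s); (2,4,s); (3,2,s)
branch 2 (rule r2):
nodes: 0:b, 1:b, 3:c, 4:c
edges: (0,1,s); (3,4,d)


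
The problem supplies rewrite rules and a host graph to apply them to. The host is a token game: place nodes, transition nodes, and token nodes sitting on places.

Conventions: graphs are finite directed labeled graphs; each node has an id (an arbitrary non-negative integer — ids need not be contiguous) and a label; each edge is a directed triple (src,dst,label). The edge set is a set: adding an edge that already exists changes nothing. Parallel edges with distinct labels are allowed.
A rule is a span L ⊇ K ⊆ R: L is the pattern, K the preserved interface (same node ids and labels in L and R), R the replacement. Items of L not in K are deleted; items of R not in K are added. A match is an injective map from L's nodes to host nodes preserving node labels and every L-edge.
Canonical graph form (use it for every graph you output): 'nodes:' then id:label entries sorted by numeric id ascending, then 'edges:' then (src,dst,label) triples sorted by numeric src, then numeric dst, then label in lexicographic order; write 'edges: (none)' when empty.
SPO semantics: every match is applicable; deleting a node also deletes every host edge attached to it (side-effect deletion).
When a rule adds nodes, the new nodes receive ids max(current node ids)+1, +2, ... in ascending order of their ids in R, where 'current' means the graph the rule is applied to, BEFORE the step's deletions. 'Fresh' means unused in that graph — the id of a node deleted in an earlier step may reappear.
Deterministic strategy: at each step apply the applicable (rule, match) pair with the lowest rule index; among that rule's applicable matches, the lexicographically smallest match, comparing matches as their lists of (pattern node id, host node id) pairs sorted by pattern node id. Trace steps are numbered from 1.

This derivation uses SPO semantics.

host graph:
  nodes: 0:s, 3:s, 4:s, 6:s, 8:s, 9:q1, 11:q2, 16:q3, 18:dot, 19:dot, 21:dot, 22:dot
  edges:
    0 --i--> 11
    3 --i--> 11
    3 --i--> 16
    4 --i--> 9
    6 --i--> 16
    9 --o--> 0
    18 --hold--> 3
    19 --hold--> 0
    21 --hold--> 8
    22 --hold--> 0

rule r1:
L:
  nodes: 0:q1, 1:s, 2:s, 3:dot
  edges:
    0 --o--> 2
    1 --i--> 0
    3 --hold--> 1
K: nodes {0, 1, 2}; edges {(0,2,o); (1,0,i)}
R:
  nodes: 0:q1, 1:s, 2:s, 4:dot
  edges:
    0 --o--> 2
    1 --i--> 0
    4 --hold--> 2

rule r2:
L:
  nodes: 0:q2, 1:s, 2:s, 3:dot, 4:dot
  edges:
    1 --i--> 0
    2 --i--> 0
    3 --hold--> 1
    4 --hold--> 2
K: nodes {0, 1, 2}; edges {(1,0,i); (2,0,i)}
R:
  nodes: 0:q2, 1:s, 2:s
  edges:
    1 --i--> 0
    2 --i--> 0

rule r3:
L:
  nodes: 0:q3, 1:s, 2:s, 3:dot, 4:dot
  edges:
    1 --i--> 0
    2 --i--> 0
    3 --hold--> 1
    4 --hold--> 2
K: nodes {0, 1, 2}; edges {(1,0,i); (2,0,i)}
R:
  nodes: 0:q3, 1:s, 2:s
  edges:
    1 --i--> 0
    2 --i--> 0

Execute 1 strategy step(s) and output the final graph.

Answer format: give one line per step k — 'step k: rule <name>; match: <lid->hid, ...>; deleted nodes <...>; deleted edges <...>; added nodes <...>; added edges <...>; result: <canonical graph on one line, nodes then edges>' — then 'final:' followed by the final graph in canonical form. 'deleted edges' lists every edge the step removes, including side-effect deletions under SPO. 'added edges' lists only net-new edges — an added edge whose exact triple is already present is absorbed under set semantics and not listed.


step 1: rule r2; match: 0->11, 1->0, 2->3, 3->19, 4->18; deleted nodes 18, 19; deleted edges (18,3,hold); (19,0,hold); added nodes (none); added edges (none); result: nodes: 0:s, 3:s, 4:s, 6:s, 8:s, 9:q1, 11:q2, 16:q3, 21:dot, 22:dot edges: (0,11,i); (3,11,i); (3,16,i); (4,9,i); (6,16,i); (9,0,o); (21,8,hold); (22,0,hold)
final:
nodes: 0:s, 3:s, 4:s, 6:s, 8:s, 9:q1, 11:q2, 16:q3, 21:dot, 22:dot
edges: (0,11,i); (3,11,i); (3,16,i); (4,9,i); (6,16,i); (9,0,o); (21,8,hold); (22,0,hold)


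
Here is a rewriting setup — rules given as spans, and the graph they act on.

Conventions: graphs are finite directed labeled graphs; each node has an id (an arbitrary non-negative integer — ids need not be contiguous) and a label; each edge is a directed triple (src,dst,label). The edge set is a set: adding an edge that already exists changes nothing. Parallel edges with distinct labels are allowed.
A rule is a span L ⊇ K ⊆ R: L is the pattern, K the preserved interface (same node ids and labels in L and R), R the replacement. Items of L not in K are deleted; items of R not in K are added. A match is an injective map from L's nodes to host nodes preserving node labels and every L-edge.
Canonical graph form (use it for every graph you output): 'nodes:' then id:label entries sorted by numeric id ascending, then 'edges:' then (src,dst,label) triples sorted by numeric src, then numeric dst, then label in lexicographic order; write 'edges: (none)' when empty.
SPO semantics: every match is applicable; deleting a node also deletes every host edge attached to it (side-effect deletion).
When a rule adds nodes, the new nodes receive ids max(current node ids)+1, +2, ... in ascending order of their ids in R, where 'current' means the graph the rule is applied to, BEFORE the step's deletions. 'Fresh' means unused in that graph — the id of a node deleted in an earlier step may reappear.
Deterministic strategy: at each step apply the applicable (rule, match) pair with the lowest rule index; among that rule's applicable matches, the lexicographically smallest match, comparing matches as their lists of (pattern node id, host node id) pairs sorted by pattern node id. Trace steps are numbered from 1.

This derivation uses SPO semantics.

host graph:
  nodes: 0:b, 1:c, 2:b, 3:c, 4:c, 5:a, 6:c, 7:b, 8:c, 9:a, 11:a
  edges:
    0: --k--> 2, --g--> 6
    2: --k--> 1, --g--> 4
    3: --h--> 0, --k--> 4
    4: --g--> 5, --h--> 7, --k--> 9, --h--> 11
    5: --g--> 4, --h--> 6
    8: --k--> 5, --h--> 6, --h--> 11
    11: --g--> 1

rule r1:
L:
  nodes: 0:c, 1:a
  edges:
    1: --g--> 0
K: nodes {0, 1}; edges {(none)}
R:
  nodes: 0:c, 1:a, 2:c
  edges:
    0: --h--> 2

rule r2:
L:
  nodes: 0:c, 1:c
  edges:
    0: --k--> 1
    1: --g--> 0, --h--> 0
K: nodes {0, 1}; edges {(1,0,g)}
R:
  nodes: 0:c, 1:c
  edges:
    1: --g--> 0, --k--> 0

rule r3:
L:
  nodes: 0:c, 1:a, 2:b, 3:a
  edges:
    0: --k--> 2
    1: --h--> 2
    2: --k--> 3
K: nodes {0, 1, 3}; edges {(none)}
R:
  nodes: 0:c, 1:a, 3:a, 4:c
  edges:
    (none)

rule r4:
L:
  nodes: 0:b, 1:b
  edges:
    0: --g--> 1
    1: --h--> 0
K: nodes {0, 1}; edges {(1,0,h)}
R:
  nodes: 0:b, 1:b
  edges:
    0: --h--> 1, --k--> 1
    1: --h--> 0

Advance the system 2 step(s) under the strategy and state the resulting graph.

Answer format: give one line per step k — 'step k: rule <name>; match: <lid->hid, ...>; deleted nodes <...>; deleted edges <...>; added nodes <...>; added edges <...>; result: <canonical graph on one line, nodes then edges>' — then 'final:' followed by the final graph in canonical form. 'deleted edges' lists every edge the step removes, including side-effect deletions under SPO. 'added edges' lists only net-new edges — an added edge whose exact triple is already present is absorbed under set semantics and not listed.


step 1: rule r1; match: 0->1, 1->11; deleted nodes (none); deleted edges (11,1,g); added nodes 12; added edges (1,12,h); result: nodes: 0:b, 1:c, 2:b, 3:c, 4:c, 5:a, 6:c, 7:b, 8:c, 9:a, 11:a, 12:c edges: (0,2,k); (0,6,g); (1,12,h); (2,1,k); (2,4,g); (3,0,h); (3,4,k); (4,5,g); (4,7,h); (4,9,k); (4,11,h); (5,4,g); (5,6,h); (8,5,k); (8,6,h); (8,11,h)
step 2: rule r1; match: 0->4, 1->5; deleted nodes (none); deleted edges (5,4,g); added nodes 13; added edges (4,13,h); result: nodes: 0:b, 1:c, 2:b, 3:c, 4:c, 5:a, 6:c, 7:b, 8:c, 9:a, 11:a, 12:c, 13:c edges: (0,2,k); (0,6,g); (1,12,h); (2,1,k); (2,4,g); (3,0,h); (3,4,k); (4,5,g); (4,7,h); (4,9,k); (4,11,h); (4,13,h); (5,6,h); (8,5,k); (8,6,h); (8,11,h)
final:
nodes: 0:b, 1:c, 2:b, 3:c, 4:c, 5:a, 6:c, 7:b, 8:c, 9:a, 11:a, 12:c, 13:c
edges: (0,2,k); (0,6,g); (1,12,h); (2,1,k); (2,4,g); (3,0,h); (3,4,k); (4,5,g); (4,7,h); (4,9,k); (4,11,h); (4,13,h); (5,6,h); (8,5,k); (8,6,h); (8,11,h)


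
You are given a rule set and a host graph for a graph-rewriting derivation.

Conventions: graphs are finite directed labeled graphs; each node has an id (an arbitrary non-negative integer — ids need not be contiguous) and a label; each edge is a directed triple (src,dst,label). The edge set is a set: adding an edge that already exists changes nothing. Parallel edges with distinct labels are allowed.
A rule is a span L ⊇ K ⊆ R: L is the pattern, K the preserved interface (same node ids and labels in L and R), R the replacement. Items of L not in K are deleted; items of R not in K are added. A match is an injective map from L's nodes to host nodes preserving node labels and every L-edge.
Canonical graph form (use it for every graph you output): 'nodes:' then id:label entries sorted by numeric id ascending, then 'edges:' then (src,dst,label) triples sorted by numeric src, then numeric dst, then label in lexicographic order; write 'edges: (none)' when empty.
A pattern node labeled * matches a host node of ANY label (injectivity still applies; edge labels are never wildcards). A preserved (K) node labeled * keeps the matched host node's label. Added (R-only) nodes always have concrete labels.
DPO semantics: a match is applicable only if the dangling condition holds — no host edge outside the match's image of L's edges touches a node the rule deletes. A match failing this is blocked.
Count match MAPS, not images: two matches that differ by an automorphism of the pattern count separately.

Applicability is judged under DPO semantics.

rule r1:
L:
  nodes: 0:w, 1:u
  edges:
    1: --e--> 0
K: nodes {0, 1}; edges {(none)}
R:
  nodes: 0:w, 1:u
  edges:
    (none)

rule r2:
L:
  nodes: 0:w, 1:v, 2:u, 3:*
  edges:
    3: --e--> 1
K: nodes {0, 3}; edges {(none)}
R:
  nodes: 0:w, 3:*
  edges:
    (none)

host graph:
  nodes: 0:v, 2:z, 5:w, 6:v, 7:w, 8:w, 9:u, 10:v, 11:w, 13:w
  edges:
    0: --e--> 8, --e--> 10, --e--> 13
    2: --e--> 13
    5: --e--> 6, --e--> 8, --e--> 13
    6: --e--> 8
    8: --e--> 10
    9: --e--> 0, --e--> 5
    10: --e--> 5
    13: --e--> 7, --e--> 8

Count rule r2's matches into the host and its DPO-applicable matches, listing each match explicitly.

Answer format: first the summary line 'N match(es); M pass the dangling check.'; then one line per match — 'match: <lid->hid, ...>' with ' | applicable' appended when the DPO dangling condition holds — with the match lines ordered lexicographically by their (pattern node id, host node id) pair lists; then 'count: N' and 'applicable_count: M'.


13 match(es); 0 pass the dangling check.
match: 0->5, 1->10, 2->9, 3->0
match: 0->5, 1->10, 2->9, 3->8
match: 0->7, 1->6, 2->9, 3->5
match: 0->7, 1->10, 2->9, 3->0
match: 0->7, 1->10, 2->9, 3->8
match: 0->8, 1->6, 2->9, 3->5
match: 0->8, 1->10, 2->9, 3->0
match: 0->11, 1->6, 2->9, 3->5
match: 0->11, 1->10, 2->9, 3->0
match: 0->11, 1->10, 2->9, 3->8
match: 0->13, 1->6, 2->9, 3->5
match: 0->13, 1->10, 2->9, 3->0
match: 0->13, 1->10, 2->9, 3->8
count: 13
applicable_count: 0


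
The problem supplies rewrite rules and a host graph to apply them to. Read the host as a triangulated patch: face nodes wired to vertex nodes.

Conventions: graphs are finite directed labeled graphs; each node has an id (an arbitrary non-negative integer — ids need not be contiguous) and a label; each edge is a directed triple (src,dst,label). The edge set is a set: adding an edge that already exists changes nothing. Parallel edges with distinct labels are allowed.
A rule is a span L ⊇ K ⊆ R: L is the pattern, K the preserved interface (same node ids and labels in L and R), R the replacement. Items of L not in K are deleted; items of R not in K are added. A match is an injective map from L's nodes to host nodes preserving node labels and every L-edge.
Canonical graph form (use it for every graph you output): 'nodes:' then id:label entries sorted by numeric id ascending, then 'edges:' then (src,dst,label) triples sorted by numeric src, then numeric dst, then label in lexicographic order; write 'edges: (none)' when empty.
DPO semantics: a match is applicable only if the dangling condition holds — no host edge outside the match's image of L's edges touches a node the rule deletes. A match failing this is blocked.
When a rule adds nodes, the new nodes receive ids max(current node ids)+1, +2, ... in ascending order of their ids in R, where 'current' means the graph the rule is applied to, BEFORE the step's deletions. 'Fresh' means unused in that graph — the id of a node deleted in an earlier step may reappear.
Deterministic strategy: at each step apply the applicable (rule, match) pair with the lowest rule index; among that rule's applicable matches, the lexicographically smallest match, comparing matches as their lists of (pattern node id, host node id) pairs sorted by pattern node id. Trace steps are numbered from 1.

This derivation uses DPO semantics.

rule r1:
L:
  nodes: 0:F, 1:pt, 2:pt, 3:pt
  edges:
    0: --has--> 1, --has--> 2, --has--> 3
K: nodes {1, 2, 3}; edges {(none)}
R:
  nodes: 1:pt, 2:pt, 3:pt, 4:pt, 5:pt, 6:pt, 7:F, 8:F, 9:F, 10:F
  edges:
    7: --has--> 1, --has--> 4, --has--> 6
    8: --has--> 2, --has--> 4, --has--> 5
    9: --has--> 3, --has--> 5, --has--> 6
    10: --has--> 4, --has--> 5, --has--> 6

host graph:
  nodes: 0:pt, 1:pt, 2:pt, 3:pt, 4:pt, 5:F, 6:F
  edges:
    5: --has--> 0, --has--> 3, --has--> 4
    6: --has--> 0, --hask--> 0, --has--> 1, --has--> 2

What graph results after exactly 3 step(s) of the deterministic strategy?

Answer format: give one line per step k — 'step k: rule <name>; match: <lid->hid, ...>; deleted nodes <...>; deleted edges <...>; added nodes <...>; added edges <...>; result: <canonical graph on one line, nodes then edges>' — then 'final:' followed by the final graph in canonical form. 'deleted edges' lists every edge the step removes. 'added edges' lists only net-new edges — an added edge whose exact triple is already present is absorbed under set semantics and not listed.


step 1: rule r1; match: 0->5, 1->0, 2->3, 3->4; deleted nodes 5; deleted edges (5,0,has); (5,3,has); (5,4,has); added nodes 7, 8, 9, 10, 11, 12, 13; added edges (10,0,has); (10,7,has); (10,9,has); (11,3,has); (11,7,has); (11,8,has); (12,4,has); (12,8,has); (12,9,has); (13,7,has); (13,8,has); (13,9,has); result: nodes: 0:pt, 1:pt, 2:pt, 3:pt, 4:pt, 6:F, 7:pt, 8:pt, 9:pt, 10:F, 11:F, 12:F, 13:F edges: (6,0,has); (6,0,hask); (6,1,has); (6,2,has); (10,0,has); (10,7,has); (10,9,has); (11,3,has); (11,7,has); (11,8,has); (12,4,has); (12,8,has); (12,9,has); (13,7,has); (13,8,has); (13,9,has)
step 2: rule r1; match: 0->10, 1->0, 2->7, 3->9; deleted nodes 10; deleted edges (10,0,has); (10,7,has); (10,9,has); added nodes 14, 15, 16, 17, 18, 19, 20; added edges (17,0,has); (17,14,has); (17,16,has); (18,7,has); (18,14,has); (18,15,has); (19,9,has); (19,15,has); (19,16,has); (20,14,has); (20,15,has); (20,16,has); result: nodes: 0:pt, 1:pt, 2:pt, 3:pt, 4:pt, 6:F, 7:pt, 8:pt, 9:pt, 11:F, 12:F, 13:F, 14:pt, 15:pt, 16:pt, 17:F, 18:F, 19:F, 20:F edges: (6,0,has); (6,0,hask); (6,1,has); (6,2,has); (11,3,has); (11,7,has); (11,8,has); (12,4,has); (12,8,has); (12,9,has); (13,7,has); (13,8,has); (13,9,has); (17,0,has); (17,14,has); (17,16,has); (18,7,has); (18,14,has); (18,15,has); (19,9,has); (19,15,has); (19,16,has); (20,14,has); (20,15,has); (20,16,has)
step 3: rule r1; match: 0->11, 1->3, 2->7, 3->8; deleted nodes 11; deleted edges (11,3,has); (11,7,has); (11,8,has); added nodes 21, 22, 23, 24, 25, 26, 27; added edges (24,3,has); (24,21,has); (24,23,has); (25,7,has); (25,21,has); (25,22,has); (26,8,has); (26,22,has); (26,23,has); (27,21,has); (27,22,has); (27,23,has); result: nodes: 0:pt, 1:pt, 2:pt, 3:pt, 4:pt, 6:F, 7:pt, 8:pt, 9:pt, 12:F, 13:F, 14:pt, 15:pt, 16:pt, 17:F, 18:F, 19:F, 20:F, 21:pt, 22:pt, 23:pt, 24:F, 25:F, 26:F, 27:F edges: (6,0,has); (6,0,hask); (6,1,has); (6,2,has); (12,4,has); (12,8,has); (12,9,has); (13,7,has); (13,8,has); (13,9,has); (17,0,has); (17,14,has); (17,16,has); (18,7,has); (18,14,has); (18,15,has); (19,9,has); (19,15,has); (19,16,has); (20,14,has); (20,15,has); (20,16,has); (24,3,has); (24,21,has); (24,23,has); (25,7,has); (25,21,has); (25,22,has); (26,8,has); (26,22,has); (26,23,has); (27,21,has); (27,22,has); (27,23,has)
final:
nodes: 0:pt, 1:pt, 2:pt, 3:pt, 4:pt, 6:F, 7:pt, 8:pt, 9:pt, 12:F, 13:F, 14:pt, 15:pt, 16:pt, 17:F, 18:F, 19:F, 20:F, 21:pt, 22:pt, 23:pt, 24:F, 25:F, 26:F, 27:F
edges: (6,0,has); (6,0,hask); (6,1,has); (6,2,has); (12,4,has); (12,8,has); (12,9,has); (13,7,has); (13,8,has); (13,9,has); (17,0,has); (17,14,has); (17,16,has); (18,7,has); (18,14,has); (18,15,has); (19,9,has); (19,15,has); (19,16,has); (20,14,has); (20,15,has); (20,16,has); (24,3,has); (24,21,has); (24,23,has); (25,7,has); (25,21,has); (25,22,has); (26,8,has); (26,22,has); (26,23,has); (27,21,has); (27,22,has); (27,23,has)


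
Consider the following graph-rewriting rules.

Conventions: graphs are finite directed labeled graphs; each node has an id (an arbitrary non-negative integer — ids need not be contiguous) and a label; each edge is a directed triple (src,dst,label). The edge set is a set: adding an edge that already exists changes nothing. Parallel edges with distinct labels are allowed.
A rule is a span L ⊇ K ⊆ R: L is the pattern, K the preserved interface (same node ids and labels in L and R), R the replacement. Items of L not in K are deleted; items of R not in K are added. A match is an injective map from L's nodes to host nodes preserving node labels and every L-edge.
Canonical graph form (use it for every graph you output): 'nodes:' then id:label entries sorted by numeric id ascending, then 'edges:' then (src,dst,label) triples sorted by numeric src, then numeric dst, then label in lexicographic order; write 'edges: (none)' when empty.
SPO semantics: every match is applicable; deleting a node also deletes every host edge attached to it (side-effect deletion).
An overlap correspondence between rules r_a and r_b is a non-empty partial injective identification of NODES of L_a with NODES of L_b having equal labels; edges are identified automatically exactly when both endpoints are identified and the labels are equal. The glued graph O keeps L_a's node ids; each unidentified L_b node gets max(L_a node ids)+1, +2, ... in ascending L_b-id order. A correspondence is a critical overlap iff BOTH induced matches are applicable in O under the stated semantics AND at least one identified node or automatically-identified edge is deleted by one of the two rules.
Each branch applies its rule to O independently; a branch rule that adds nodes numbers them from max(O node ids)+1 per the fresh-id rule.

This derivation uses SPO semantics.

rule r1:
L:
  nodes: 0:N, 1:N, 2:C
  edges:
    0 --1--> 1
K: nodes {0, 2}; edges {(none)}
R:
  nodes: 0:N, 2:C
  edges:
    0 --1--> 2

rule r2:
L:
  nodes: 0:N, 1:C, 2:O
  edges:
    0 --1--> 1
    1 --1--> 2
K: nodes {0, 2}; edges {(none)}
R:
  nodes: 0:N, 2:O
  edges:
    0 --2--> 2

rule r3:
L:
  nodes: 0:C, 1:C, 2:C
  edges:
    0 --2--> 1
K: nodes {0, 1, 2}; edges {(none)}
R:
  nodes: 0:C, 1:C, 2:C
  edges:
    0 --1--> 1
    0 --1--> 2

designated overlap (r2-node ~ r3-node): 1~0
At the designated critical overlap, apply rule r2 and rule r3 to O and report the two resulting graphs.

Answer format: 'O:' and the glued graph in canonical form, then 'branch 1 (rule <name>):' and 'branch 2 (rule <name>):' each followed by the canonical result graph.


O:
nodes: 0:N, 1:C, 2:O, 3:C, 4:C
edges: (0,1,1); (1,2,1); (1,3,2)
branch 1 (rule r2):
nodes: 0:N, 2:O, 3:C, 4:C
edges: (0,2,2)
branch 2 (rule r3):
nodes: 0:N, 1:C, 2:O, 3:C, 4:C
edges: (0,1,1); (1,2,1); (1,3,1); (1,4,1)


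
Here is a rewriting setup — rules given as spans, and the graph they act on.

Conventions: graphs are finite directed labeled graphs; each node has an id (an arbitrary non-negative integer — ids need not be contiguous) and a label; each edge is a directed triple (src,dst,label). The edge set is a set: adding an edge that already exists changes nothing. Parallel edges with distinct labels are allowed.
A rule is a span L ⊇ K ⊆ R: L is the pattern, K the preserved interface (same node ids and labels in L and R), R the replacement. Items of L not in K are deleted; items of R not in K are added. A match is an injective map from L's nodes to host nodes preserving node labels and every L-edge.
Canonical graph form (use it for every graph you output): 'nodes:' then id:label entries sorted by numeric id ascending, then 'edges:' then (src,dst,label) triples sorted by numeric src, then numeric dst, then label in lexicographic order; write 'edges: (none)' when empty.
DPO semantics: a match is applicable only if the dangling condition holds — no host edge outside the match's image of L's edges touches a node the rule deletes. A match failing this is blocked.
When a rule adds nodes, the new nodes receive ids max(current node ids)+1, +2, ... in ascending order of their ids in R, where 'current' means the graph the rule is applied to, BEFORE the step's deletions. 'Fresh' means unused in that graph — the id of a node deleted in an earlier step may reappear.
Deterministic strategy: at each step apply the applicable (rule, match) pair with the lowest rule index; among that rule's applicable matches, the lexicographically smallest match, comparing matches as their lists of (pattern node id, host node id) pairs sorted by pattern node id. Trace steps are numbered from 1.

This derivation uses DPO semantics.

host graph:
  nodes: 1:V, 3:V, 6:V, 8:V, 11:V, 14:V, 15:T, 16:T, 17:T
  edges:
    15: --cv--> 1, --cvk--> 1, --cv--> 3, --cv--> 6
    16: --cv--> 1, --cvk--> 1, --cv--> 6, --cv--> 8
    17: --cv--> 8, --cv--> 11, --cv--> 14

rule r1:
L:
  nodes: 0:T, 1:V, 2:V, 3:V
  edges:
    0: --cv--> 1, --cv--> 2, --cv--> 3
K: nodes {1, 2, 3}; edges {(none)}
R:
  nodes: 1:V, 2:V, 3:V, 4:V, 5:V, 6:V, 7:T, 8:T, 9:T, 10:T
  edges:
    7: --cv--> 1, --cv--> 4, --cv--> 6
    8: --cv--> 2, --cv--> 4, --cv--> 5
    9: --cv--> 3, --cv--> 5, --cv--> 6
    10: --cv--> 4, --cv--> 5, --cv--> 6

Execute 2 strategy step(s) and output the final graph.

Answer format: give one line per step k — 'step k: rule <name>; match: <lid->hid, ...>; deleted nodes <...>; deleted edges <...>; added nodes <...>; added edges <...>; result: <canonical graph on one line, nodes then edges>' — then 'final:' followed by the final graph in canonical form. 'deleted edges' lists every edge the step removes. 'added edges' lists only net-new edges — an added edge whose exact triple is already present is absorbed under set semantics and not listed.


step 1: rule r1; match: 0->17, 1->8, 2->11, 3->14; deleted nodes 17; deleted edges (17,8,cv); (17,11,cv); (17,14,cv); added nodes 18, 19, 20, 21, 22, 23, 24; added edges (21,8,cv); (21,18,cv); (21,20,cv); (22,11,cv); (22,18,cv); (22,19,cv); (23,14,cv); (23,19,cv); (23,20,cv); (24,18,cv); (24,19,cv); (24,20,cv); result: nodes: 1:V, 3:V, 6:V, 8:V, 11:V, 14:V, 15:T, 16:T, 18:V, 19:V, 20:V, 21:T, 22:T, 23:T, 24:T edges: (15,1,cv); (15,1,cvk); (15,3,cv); (15,6,cv); (16,1,cv); (16,1,cvk); (16,6,cv); (16,8,cv); (21,8,cv); (21,18,cv); (21,20,cv); (22,11,cv); (22,18,cv); (22,19,cv); (23,14,cv); (23,19,cv); (23,20,cv); (24,18,cv); (24,19,cv); (24,20,cv)
step 2: rule r1; match: 0->21, 1->8, 2->18, 3->20; deleted nodes 21; deleted edges (21,8,cv); (21,18,cv); (21,20,cv); added nodes 25, 26, 27, 28, 29, 30, 31; added edges (28,8,cv); (28,25,cv); (28,27,cv); (29,18,cv); (29,25,cv); (29,26,cv); (30,20,cv); (30,26,cv); (30,27,cv); (31,25,cv); (31,26,cv); (31,27,cv); result: nodes: 1:V, 3:V, 6:V, 8:V, 11:V, 14:V, 15:T, 16:T, 18:V, 19:V, 20:V, 22:T, 23:T, 24:T, 25:V, 26:V, 27:V, 28:T, 29:T, 30:T, 31:T edges: (15,1,cv); (15,1,cvk); (15,3,cv); (15,6,cv); (16,1,cv); (16,1,cvk); (16,6,cv); (16,8,cv); (22,11,cv); (22,18,cv); (22,19,cv); (23,14,cv); (23,19,cv); (23,20,cv); (24,18,cv); (24,19,cv); (24,20,cv); (28,8,cv); (28,25,cv); (28,27,cv); (29,18,cv); (29,25,cv); (29,26,cv); (30,20,cv); (30,26,cv); (30,27,cv); (31,25,cv); (31,26,cv); (31,27,cv)
final:
nodes: 1:V, 3:V, 6:V, 8:V, 11:V, 14:V, 15:T, 16:T, 18:V, 19:V, 20:V, 22:T, 23:T, 24:T, 25:V, 26:V, 27:V, 28:T, 29:T, 30:T, 31:T
edges: (15,1,cv); (15,1,cvk); (15,3,cv); (15,6,cv); (16,1,cv); (16,1,cvk); (16,6,cv); (16,8,cv); (22,11,cv); (22,18,cv); (22,19,cv); (23,14,cv); (23,19,cv); (23,20,cv); (24,18,cv); (24,19,cv); (24,20,cv); (28,8,cv); (28,25,cv); (28,27,cv); (29,18,cv); (29,25,cv); (29,26,cv); (30,20,cv); (30,26,cv); (30,27,cv); (31,25,cv); (31,26,cv); (31,27,cv)


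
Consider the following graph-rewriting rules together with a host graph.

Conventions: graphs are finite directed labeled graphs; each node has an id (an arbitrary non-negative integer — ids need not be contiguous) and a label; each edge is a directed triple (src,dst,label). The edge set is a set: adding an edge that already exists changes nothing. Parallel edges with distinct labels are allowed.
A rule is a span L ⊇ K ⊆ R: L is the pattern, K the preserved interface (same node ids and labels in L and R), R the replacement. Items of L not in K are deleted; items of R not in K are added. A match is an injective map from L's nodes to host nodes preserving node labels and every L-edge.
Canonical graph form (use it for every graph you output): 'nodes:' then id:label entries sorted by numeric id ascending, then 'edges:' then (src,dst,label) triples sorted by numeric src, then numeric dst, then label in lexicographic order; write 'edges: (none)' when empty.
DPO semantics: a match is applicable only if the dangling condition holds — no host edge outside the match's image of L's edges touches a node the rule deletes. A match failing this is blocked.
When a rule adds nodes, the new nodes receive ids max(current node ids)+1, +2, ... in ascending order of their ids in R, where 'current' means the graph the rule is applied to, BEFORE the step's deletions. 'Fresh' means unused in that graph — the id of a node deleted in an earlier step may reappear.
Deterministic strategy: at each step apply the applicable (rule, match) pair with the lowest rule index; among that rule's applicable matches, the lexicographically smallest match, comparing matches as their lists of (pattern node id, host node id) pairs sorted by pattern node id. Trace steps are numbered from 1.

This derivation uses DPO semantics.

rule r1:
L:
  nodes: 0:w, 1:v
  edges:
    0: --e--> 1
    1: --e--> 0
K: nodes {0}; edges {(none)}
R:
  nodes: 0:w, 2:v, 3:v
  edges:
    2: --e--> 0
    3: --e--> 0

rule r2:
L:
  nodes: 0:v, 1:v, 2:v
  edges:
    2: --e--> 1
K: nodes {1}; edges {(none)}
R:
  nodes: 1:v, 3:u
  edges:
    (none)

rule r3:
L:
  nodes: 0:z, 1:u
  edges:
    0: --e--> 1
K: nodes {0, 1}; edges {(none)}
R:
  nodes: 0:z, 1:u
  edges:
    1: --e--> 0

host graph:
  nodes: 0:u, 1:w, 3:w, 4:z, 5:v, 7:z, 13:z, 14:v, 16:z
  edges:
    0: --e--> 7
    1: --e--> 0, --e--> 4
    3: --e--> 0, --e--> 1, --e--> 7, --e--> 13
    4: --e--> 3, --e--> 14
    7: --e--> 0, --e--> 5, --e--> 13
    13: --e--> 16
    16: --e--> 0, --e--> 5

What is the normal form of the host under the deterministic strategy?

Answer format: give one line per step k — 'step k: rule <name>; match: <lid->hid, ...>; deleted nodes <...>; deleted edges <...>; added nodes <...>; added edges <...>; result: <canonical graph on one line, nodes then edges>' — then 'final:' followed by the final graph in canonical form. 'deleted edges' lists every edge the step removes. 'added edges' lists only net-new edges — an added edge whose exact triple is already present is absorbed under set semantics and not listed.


step 1: rule r3; match: 0->7, 1->0; deleted nodes (none); deleted edges (7,0,e); added nodes (none); added edges (none); result: nodes: 0:u, 1:w, 3:w, 4:z, 5:v, 7:z, 13:z, 14:v, 16:z edges: (0,7,e); (1,0,e); (1,4,e); (3,0,e); (3,1,e); (3,7,e); (3,13,e); (4,3,e); (4,14,e); (7,5,e); (7,13,e); (13,16,e); (16,0,e); (16,5,e)
step 2: rule r3; match: 0->16, 1->0; deleted nodes (none); deleted edges (16,0,e); added nodes (none); added edges (0,16,e); result: nodes: 0:u, 1:w, 3:w, 4:z, 5:v, 7:z, 13:z, 14:v, 16:z edges: (0,7,e); (0,16,e); (1,0,e); (1,4,e); (3,0,e); (3,1,e); (3,7,e); (3,13,e); (4,3,e); (4,14,e); (7,5,e); (7,13,e); (13,16,e); (16,5,e)
final:
nodes: 0:u, 1:w, 3:w, 4:z, 5:v, 7:z, 13:z, 14:v, 16:z
edges: (0,7,e); (0,16,e); (1,0,e); (1,4,e); (3,0,e); (3,1,e); (3,7,e); (3,13,e); (4,3,e); (4,14,e); (7,5,e); (7,13,e); (13,16,e); (16,5,e)


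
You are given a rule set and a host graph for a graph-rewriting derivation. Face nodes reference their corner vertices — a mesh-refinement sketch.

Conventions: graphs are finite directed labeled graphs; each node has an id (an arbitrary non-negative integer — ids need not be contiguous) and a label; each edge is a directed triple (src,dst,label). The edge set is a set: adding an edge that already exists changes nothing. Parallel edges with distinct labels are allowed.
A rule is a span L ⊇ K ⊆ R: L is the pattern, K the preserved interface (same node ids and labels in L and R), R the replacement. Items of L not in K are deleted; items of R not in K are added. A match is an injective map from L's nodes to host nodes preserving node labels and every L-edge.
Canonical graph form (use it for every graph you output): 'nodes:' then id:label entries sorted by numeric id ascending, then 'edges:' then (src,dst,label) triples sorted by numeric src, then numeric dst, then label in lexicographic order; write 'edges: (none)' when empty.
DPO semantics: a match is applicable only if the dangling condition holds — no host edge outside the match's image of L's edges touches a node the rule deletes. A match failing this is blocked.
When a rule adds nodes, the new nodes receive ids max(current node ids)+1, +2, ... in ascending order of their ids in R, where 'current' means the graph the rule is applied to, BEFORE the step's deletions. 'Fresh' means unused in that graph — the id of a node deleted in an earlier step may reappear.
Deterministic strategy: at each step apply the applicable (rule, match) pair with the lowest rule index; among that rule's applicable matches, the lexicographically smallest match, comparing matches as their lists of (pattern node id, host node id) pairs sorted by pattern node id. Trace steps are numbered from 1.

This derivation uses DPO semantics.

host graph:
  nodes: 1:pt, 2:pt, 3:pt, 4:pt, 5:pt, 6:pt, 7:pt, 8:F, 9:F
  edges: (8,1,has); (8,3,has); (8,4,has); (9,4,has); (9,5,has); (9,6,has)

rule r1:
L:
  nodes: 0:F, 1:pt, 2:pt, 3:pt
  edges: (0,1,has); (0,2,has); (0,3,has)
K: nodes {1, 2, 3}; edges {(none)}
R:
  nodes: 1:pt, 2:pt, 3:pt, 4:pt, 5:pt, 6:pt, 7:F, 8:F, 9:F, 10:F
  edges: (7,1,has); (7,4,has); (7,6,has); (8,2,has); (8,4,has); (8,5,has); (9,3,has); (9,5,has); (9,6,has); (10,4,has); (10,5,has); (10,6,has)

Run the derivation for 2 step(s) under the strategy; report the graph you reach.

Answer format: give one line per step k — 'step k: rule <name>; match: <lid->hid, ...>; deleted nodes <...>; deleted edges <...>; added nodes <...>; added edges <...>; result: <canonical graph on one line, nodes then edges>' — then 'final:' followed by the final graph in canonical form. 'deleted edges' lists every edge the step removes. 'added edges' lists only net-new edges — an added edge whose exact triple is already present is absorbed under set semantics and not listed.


step 1: rule r1; match: 0->8, 1->1, 2->3, 3->4; deleted nodes 8; deleted edges (8,1,has); (8,3,has); (8,4,has); added nodes 10, 11, 12, 13, 14, 15, 16; added edges (13,1,has); (13,10,has); (13,12,has); (14,3,has); (14,10,has); (14,11,has); (15,4,has); (15,11,has); (15,12,has); (16,10,has); (16,11,has); (16,12,has); result: nodes: 1:pt, 2:pt, 3:pt, 4:pt, 5:pt, 6:pt, 7:pt, 9:F, 10:pt, 11:pt, 12:pt, 13:F, 14:F, 15:F, 16:F edges: (9,4,has); (9,5,has); (9,6,has); (13,1,has); (13,10,has); (13,12,has); (14,3,has); (14,10,has); (14,11,has); (15,4,has); (15,11,has); (15,12,has); (16,10,has); (16,11,has); (16,12,has)
step 2: rule r1; match: 0->9, 1->4, 2->5, 3->6; deleted nodes 9; deleted edges (9,4,has); (9,5,has); (9,6,has); added nodes 17, 18, 19, 20, 21, 22, 23; added edges (20,4,has); (20,17,has); (20,19,has); (21,5,has); (21,17,has); (21,18,has); (22,6,has); (22,18,has); (22,19,has); (23,17,has); (23,18,has); (23,19,has); result: nodes: 1:pt, 2:pt, 3:pt, 4:pt, 5:pt, 6:pt, 7:pt, 10:pt, 11:pt, 12:pt, 13:F, 14:F, 15:F, 16:F, 17:pt, 18:pt, 19:pt, 20:F, 21:F, 22:F, 23:F edges: (13,1,has); (13,10,has); (13,12,has); (14,3,has); (14,10,has); (14,11,has); (15,4,has); (15,11,has); (15,12,has); (16,10,has); (16,11,has); (16,12,has); (20,4,has); (20,17,has); (20,19,has); (21,5,has); (21,17,has); (21,18,has); (22,6,has); (22,18,has); (22,19,has); (23,17,has); (23,18,has); (23,19,has)
final:
nodes: 1:pt, 2:pt, 3:pt, 4:pt, 5:pt, 6:pt, 7:pt, 10:pt, 11:pt, 12:pt, 13:F, 14:F, 15:F, 16:F, 17:pt, 18:pt, 19:pt, 20:F, 21:F, 22:F, 23:F
edges: (13,1,has); (13,10,has); (13,12,has); (14,3,has); (14,10,has); (14,11,has); (15,4,has); (15,11,has); (15,12,has); (16,10,has); (16,11,has); (16,12,has); (20,4,has); (20,17,has); (20,19,has); (21,5,has); (21,17,has); (21,18,has); (22,6,has); (22,18,has); (22,19,has); (23,17,has); (23,18,has); (23,19,has)
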